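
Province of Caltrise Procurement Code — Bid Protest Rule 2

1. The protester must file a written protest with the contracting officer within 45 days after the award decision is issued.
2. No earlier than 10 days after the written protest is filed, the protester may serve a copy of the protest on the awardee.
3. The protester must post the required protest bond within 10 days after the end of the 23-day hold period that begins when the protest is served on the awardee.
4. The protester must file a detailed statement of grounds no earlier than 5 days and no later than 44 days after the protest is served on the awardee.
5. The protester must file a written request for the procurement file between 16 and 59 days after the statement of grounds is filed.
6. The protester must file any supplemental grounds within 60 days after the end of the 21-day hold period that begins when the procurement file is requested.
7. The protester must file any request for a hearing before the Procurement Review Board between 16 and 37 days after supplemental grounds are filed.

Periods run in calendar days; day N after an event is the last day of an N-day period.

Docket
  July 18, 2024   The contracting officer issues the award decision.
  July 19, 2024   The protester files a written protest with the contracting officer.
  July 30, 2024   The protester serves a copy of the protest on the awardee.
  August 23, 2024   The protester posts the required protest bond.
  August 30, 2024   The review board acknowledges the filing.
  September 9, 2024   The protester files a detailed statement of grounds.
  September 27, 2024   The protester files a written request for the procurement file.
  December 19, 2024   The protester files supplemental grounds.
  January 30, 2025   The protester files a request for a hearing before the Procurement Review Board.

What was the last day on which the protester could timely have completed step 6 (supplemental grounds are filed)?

December 17, 2024

The procurement file is requested on September 27, 2024; the 21-day hold period therefore ends October 18, 2024, and step 6 runs from that date. 60 days after October 18, 2024 is December 17, 2024.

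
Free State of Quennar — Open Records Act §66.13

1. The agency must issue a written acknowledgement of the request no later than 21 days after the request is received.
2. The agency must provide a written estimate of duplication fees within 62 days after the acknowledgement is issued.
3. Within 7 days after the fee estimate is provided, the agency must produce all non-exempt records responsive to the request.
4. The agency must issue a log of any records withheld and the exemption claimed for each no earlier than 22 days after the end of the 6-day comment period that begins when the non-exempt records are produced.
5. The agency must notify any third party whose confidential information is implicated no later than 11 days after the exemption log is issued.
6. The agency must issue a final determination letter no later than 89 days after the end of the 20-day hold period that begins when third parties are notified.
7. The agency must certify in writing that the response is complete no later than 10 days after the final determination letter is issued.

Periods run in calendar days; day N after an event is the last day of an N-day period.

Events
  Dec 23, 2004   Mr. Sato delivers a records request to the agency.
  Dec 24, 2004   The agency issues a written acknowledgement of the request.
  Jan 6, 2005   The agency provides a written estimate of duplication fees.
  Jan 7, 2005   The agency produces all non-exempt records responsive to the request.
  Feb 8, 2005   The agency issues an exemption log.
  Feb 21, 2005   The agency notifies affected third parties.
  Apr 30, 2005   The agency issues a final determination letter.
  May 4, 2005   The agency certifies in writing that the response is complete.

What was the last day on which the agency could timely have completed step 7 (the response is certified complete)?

May 10, 2005

Step 7 runs from Apr 30, 2005, when the final determination letter is issued. 10 days after Apr 30, 2005 is May 10, 2005.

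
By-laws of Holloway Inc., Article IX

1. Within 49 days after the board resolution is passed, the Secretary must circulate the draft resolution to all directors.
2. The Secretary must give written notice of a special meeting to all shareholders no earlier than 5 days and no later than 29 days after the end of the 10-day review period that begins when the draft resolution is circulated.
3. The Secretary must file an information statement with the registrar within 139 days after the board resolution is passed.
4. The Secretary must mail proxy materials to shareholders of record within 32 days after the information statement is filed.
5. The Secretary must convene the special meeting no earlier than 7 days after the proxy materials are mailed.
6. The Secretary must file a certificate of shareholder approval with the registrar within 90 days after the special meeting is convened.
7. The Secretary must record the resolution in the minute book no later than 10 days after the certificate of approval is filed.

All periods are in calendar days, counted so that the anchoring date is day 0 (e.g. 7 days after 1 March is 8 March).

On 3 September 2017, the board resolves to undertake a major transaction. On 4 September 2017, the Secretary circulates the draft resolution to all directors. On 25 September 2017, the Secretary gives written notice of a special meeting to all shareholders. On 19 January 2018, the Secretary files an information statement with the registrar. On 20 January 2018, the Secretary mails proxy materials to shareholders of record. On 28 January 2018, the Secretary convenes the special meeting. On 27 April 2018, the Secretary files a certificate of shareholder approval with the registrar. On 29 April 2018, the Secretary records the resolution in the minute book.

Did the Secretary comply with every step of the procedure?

Yes

(1) due by 3 September 2017 + 49 days = 22 October 2017; done 4 September 2017 — timely.
(2) the permitted window runs from 14 September 2017 + 5 = 19 September 2017 to 14 September 2017 + 29 = 13 October 2017; done 25 September 2017 — within the window.
(3) due by 3 September 2017 + 139 days = 20 January 2018; done 19 January 2018 — timely.
(4) due by 19 January 2018 + 32 days = 20 February 2018; done 20 January 2018 — timely.
(5) permitted from 20 January 2018 + 7 days = 27 January 2018 onward; 28 January 2018 is on or after that date.
(6) due by 28 January 2018 + 90 days = 28 April 2018; completed 27 April 2018, before the deadline.
(7) due by 27 April 2018 + 10 days = 7 May 2018; completed 29 April 2018, before the deadline.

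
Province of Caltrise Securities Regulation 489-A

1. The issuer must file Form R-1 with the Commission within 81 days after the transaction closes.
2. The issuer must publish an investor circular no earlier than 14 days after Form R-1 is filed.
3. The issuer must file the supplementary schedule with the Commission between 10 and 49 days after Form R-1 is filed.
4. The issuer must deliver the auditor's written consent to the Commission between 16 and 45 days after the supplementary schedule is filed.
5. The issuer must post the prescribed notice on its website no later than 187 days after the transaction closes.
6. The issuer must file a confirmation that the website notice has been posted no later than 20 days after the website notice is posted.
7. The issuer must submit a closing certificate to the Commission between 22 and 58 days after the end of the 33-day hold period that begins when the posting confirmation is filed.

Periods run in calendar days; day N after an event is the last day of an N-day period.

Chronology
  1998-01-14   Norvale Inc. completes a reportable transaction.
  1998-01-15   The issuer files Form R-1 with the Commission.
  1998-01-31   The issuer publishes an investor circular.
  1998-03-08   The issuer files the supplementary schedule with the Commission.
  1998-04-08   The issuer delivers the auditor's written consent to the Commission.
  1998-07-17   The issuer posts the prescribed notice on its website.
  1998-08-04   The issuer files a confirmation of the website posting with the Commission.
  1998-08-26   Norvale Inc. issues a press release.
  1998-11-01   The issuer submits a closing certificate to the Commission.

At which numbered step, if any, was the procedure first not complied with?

(1) due by 1998-01-14 + 81 days = 1998-04-05; done 1998-01-15 — timely.
(2) permitted from 1998-01-15 + 14 days = 1998-01-29 onward; done 1998-01-31, after the minimum wait.
(3) the permitted window runs from 1998-01-15 + 10 = 1998-01-25 to 1998-01-15 + 49 = 1998-03-05; done 1998-03-08 — 3 days after the window closed.
The analysis stops there.

Step 3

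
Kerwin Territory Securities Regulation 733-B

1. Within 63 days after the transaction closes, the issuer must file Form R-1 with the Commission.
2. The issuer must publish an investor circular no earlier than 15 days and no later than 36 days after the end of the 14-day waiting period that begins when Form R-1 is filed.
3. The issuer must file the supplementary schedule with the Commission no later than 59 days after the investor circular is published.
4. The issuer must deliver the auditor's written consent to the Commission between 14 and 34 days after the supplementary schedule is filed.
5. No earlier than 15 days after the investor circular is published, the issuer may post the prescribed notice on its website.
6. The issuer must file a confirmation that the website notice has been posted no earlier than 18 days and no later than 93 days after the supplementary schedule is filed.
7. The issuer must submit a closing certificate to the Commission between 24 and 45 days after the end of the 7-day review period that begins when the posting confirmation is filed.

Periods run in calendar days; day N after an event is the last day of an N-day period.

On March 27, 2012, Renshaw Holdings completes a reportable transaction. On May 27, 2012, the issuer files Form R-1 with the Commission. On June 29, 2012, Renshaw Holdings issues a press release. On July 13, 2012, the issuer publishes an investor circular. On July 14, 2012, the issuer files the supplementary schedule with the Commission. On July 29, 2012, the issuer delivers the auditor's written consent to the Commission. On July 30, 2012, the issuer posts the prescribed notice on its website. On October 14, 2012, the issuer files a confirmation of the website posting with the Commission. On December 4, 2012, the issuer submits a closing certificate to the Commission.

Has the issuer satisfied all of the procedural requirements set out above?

Yes

(1) due by March 27, 2012 + 63 days = May 29, 2012; done May 27, 2012 — timely.
(2) the permitted window runs from June 10, 2012 + 15 = June 25, 2012 to June 10, 2012 + 36 = July 16, 2012; done July 13, 2012 — within the window.
(3) due by July 13, 2012 + 59 days = September 10, 2012; July 14, 2012 is within that limit.
(4) the permitted window runs from July 14, 2012 + 14 = July 28, 2012 to July 14, 2012 + 34 = August 17, 2012; done July 29, 2012 — within the window.
(5) permitted from July 13, 2012 + 15 days = July 28, 2012 onward; July 30, 2012 is on or after that date.
(6) the permitted window runs from July 14, 2012 + 18 = August 1, 2012 to July 14, 2012 + 93 = October 15, 2012; done October 14, 2012, which is between those dates.
(7) the permitted window runs from October 21, 2012 + 24 = November 14, 2012 to October 21, 2012 + 45 = December 5, 2012; December 4, 2012 falls inside that range.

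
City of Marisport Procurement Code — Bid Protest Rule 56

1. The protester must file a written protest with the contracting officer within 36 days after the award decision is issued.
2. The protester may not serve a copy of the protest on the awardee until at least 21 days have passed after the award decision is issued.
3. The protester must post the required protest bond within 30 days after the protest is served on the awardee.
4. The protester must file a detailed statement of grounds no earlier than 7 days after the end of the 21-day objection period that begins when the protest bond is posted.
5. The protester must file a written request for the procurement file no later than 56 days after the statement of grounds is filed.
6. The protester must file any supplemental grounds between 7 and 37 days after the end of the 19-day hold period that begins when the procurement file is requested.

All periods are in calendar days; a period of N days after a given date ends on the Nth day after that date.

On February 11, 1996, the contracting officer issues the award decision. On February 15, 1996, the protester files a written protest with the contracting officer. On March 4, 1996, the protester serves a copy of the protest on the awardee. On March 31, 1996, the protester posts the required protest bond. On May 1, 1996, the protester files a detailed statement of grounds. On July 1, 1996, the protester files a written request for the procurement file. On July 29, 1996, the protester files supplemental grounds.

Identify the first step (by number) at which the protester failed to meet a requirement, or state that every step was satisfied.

Step 5

Step 1: 36 days after February 11, 1996 (when the award decision is issued) is March 18, 1996; February 15, 1996 is within that limit.
Step 2: the earliest permitted date is 21 days after February 11, 1996 (when the award decision is issued), i.e. March 3, 1996; March 4, 1996 is on or after that date.
Step 3: 30 days after March 4, 1996 (when the protest is served on the awardee) is April 3, 1996; done March 31, 1996 — timely.
Step 4: the earliest permitted date is 7 days after April 21, 1996 (end of the 21-day objection period, which began when the protest bond is posted on March 31, 1996), i.e. April 28, 1996; done May 1, 1996, after the minimum wait.
Step 5: 56 days after May 1, 1996 (when the statement of grounds is filed) is June 26, 1996; not done until July 1, 1996, 5 days after the deadline.
Later steps need not be reached.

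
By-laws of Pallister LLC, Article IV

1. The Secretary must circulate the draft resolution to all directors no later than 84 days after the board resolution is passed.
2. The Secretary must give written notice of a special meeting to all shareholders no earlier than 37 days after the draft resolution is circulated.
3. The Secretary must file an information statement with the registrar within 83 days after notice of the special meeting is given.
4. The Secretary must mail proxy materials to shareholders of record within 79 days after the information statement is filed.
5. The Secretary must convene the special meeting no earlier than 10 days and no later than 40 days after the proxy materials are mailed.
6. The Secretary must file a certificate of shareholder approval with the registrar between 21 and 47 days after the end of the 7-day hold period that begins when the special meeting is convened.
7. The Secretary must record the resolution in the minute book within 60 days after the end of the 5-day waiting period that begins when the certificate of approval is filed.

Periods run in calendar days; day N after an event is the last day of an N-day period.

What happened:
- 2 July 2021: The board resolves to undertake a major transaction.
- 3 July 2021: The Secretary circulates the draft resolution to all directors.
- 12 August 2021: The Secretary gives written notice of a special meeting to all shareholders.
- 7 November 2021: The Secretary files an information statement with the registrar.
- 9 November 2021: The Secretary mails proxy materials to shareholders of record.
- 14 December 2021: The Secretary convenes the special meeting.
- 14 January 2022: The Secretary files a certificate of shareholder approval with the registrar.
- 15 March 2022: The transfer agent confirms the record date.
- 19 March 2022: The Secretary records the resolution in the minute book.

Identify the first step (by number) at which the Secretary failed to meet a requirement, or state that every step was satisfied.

Step 3

Step 1: 84 days after 2 July 2021 (when the board resolution is passed) is 24 September 2021; completed 3 July 2021, before the deadline.
Step 2: the earliest permitted date is 37 days after 3 July 2021 (when the draft resolution is circulated), i.e. 9 August 2021; 12 August 2021 is on or after that date.
Step 3: 83 days after 12 August 2021 (when notice of the special meeting is given) is 3 November 2021; done 7 November 2021 — 4 days late.
No need to go further; step 3 was not satisfied.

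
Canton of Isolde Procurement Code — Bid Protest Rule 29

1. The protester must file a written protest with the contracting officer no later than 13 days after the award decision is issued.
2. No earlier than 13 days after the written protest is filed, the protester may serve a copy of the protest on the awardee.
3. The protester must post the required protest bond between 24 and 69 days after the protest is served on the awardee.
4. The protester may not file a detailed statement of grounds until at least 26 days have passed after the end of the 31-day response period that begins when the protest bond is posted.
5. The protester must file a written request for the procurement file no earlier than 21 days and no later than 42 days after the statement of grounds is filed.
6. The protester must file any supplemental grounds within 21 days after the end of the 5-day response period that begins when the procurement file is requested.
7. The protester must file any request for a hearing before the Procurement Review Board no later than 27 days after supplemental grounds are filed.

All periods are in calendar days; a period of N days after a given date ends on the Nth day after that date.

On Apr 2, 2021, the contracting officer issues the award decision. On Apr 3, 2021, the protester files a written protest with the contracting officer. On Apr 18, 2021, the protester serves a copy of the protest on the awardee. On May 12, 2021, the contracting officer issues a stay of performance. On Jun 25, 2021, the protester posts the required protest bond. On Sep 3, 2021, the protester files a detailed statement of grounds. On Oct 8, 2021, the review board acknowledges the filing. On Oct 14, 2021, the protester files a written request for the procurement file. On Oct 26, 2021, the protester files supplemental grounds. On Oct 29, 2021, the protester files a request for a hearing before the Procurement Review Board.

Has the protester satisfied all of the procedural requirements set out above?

Step 1: 13 days after Apr 2, 2021 (when the award decision is issued) is Apr 15, 2021; done Apr 3, 2021 — timely.
Step 2: the earliest permitted date is 13 days after Apr 3, 2021 (when the written protest is filed), i.e. Apr 16, 2021; done Apr 18, 2021, after the minimum wait.
Step 3: the window is 24–69 days after Apr 18, 2021 (when the protest is served on the awardee), so May 12, 2021 through Jun 26, 2021; done Jun 25, 2021, which is between those dates.
Step 4: the earliest permitted date is 26 days after Jul 26, 2021 (end of the 31-day response period, which began when the protest bond is posted on Jun 25, 2021), i.e. Aug 21, 2021; done Sep 3, 2021 — permitted.
Step 5: the window is 21–42 days after Sep 3, 2021 (when the statement of grounds is filed), so Sep 24, 2021 through Oct 15, 2021; Oct 14, 2021 falls inside that range.
Step 6: 21 days after Oct 19, 2021 (end of the 5-day response period, which began when the procurement file is requested on Oct 14, 2021) is Nov 9, 2021; Oct 26, 2021 is within that limit.
Step 7: 27 days after Oct 26, 2021 (when supplemental grounds are filed) is Nov 22, 2021; Oct 29, 2021 is within that limit.

Yes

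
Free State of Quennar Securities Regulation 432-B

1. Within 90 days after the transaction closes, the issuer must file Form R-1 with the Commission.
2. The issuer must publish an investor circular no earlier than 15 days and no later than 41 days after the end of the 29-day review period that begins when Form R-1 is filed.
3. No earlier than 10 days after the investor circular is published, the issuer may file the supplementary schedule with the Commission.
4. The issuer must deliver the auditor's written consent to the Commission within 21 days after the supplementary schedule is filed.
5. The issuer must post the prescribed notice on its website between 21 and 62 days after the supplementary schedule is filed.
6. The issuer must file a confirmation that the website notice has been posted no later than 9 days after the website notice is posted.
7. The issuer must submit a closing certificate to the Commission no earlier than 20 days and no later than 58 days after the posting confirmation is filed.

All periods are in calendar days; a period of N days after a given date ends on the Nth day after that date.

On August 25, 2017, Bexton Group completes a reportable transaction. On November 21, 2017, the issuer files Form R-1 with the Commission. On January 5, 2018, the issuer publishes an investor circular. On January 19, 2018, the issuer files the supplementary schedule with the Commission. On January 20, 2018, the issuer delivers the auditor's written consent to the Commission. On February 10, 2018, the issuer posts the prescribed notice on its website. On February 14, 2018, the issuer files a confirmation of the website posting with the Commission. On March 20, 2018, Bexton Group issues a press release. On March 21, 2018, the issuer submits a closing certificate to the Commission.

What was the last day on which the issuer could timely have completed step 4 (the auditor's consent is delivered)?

Step 4 runs from January 19, 2018, when the supplementary schedule is filed. 21 days after January 19, 2018 is February 9, 2018.

February 9, 2018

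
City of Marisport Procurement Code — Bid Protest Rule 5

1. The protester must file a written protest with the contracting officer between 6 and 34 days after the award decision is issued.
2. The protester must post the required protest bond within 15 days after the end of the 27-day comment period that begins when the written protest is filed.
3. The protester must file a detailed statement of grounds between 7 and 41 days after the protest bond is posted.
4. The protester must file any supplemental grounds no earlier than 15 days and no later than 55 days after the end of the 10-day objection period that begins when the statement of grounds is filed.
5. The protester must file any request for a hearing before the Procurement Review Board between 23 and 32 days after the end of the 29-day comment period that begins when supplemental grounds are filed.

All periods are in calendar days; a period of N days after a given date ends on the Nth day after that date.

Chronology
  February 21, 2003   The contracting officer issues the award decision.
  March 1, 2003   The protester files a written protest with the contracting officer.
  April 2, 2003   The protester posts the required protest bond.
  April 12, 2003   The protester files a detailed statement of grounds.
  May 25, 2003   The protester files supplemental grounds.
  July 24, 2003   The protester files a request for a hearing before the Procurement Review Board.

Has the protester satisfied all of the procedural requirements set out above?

Step 1 — 6 and 34 days from February 21, 2003 (when the award decision is issued) are February 27, 2003 and March 27, 2003 respectively; done March 1, 2003, which is between those dates.
Step 2 — counting 15 days from March 28, 2003 (end of the 27-day comment period, which began when the written protest is filed on March 1, 2003) gives a deadline of April 12, 2003; April 2, 2003 is within that limit.
Step 3 — 7 and 41 days from April 2, 2003 (when the protest bond is posted) are April 9, 2003 and May 13, 2003 respectively; done April 12, 2003, which is between those dates.
Step 4 — 15 and 55 days from April 22, 2003 (end of the 10-day objection period, which began when the statement of grounds is filed on April 12, 2003) are May 7, 2003 and June 16, 2003 respectively; May 25, 2003 falls inside that range.
Step 5 — 23 and 32 days from June 23, 2003 (end of the 29-day comment period, which began when supplemental grounds are filed on May 25, 2003) are July 16, 2003 and July 25, 2003 respectively; July 24, 2003 falls inside that range.

Yes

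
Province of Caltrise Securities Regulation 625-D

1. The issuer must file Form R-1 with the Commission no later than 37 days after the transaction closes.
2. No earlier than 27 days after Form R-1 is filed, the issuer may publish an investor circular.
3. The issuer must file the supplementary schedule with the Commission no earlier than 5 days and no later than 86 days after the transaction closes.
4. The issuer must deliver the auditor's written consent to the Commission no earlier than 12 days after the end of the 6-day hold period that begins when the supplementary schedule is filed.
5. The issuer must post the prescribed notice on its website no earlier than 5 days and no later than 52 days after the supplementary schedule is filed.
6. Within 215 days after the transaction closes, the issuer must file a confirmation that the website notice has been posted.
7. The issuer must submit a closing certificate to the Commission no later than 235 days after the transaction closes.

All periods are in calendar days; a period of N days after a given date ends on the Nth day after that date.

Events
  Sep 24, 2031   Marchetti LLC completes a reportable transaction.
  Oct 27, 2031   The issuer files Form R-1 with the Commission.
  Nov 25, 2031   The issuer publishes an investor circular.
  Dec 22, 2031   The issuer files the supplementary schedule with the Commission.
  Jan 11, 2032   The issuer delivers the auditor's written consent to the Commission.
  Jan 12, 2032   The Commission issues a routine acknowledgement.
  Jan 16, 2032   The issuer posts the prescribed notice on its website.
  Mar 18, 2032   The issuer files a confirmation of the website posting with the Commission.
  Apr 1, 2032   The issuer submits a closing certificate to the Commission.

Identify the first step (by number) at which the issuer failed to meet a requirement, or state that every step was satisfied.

Step 1 — counting 37 days from Sep 24, 2031 (when the transaction closes) gives a deadline of Oct 31, 2031; Oct 27, 2031 is within that limit.
Step 2 — must wait 27 days from Oct 27, 2031 (when Form R-1 is filed), so not before Nov 23, 2031; done Nov 25, 2031, after the minimum wait.
Step 3 — 5 and 86 days from Sep 24, 2031 (when the transaction closes) are Sep 29, 2031 and Dec 19, 2031 respectively; done Dec 22, 2031 — 3 days after the window closed.
The procedure was therefore not followed at step 3.

Step 3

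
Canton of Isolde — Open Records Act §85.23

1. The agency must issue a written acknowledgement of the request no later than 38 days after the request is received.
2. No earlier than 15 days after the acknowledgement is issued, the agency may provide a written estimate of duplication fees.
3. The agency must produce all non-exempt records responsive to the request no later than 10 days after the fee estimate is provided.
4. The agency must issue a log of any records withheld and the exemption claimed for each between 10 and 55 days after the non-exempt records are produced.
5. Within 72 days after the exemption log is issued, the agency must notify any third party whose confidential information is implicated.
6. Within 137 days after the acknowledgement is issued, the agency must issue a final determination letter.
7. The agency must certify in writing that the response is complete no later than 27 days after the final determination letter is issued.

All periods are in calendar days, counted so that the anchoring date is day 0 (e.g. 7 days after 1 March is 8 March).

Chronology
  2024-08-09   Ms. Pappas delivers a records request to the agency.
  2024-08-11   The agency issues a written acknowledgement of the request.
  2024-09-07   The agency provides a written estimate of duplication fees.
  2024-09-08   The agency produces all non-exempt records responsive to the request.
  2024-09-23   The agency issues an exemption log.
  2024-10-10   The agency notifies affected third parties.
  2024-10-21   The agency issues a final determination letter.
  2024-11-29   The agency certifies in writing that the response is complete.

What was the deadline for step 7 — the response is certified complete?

2024-11-17

Step 7 runs from 2024-10-21, when the final determination letter is issued. 27 days after 2024-10-21 is 2024-11-17.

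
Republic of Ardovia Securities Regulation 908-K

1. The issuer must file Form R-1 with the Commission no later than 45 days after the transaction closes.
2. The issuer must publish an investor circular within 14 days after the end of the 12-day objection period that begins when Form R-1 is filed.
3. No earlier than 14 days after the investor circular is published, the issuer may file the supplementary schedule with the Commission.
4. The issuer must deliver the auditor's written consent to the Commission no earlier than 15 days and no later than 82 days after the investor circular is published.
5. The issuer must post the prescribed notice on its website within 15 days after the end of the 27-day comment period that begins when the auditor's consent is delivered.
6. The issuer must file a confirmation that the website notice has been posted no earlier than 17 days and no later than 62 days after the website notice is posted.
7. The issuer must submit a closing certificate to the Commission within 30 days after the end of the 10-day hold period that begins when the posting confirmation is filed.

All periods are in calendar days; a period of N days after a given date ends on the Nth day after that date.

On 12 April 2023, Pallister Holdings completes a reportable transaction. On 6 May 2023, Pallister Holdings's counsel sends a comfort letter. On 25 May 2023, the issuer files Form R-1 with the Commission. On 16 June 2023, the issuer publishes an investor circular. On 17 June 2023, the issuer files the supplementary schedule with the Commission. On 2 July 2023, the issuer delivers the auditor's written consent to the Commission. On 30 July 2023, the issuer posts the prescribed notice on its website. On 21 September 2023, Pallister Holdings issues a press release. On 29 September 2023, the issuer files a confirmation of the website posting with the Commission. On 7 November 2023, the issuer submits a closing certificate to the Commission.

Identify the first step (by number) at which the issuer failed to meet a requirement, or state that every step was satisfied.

Step 3

Step 1: 45 days after 12 April 2023 (when the transaction closes) is 27 May 2023; 25 May 2023 is within that limit.
Step 2: 14 days after 6 June 2023 (end of the 12-day objection period, which began when Form R-1 is filed on 25 May 2023) is 20 June 2023; done 16 June 2023 — timely.
Step 3: the earliest permitted date is 14 days after 16 June 2023 (when the investor circular is published), i.e. 30 June 2023; acted on 17 June 2023, 13 days prematurely.
That is the first point of non-compliance.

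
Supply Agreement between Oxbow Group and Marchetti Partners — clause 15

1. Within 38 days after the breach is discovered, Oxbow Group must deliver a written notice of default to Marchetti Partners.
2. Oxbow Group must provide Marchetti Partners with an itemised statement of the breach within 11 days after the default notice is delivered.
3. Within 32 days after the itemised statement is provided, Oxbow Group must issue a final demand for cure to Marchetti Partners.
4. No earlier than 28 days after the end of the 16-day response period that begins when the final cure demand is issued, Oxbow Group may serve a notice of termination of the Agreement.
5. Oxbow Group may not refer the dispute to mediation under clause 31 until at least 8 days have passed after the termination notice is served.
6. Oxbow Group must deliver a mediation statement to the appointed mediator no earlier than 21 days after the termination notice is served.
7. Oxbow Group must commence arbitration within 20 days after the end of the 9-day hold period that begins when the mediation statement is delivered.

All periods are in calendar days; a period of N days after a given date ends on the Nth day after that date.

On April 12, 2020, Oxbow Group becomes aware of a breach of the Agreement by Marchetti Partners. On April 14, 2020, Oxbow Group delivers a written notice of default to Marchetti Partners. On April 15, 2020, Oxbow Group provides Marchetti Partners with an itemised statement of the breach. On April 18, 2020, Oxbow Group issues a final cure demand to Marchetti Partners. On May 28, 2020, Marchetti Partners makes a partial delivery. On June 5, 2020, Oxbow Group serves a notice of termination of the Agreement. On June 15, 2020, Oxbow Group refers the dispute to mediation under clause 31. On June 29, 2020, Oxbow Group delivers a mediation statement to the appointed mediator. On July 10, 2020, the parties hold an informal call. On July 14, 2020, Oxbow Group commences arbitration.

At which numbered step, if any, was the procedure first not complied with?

(1) due by April 12, 2020 + 38 days = May 20, 2020; completed April 14, 2020, before the deadline.
(2) due by April 14, 2020 + 11 days = April 25, 2020; April 15, 2020 is within that limit.
(3) due by April 15, 2020 + 32 days = May 17, 2020; done April 18, 2020 — timely.
(4) permitted from May 4, 2020 + 28 days = June 1, 2020 onward; done June 5, 2020 — permitted.
(5) permitted from June 5, 2020 + 8 days = June 13, 2020 onward; done June 15, 2020 — permitted.
(6) permitted from June 5, 2020 + 21 days = June 26, 2020 onward; June 29, 2020 is on or after that date.
(7) due by July 8, 2020 + 20 days = July 28, 2020; July 14, 2020 is within that limit.

None — every step was satisfied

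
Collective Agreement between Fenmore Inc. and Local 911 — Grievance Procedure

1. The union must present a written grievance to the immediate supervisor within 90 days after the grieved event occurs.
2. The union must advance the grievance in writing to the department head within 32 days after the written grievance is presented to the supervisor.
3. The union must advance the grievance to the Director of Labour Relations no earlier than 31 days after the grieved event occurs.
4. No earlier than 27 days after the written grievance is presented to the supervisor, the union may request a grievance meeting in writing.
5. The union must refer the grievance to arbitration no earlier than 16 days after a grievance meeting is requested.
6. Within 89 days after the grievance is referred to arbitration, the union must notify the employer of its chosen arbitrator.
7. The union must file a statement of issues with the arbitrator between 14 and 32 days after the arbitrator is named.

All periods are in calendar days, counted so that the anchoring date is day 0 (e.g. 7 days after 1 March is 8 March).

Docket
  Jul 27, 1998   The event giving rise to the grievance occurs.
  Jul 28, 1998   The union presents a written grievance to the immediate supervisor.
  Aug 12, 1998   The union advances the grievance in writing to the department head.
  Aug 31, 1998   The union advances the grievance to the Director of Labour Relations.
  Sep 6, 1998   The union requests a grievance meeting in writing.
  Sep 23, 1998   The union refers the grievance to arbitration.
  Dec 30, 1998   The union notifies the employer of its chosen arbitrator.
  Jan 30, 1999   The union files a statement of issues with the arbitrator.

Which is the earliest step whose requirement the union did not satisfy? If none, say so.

Step 6

(1) due by Jul 27, 1998 + 90 days = Oct 25, 1998; completed Jul 28, 1998, before the deadline.
(2) due by Jul 28, 1998 + 32 days = Aug 29, 1998; completed Aug 12, 1998, before the deadline.
(3) permitted from Jul 27, 1998 + 31 days = Aug 27, 1998 onward; Aug 31, 1998 is on or after that date.
(4) permitted from Jul 28, 1998 + 27 days = Aug 24, 1998 onward; done Sep 6, 1998 — permitted.
(5) permitted from Sep 6, 1998 + 16 days = Sep 22, 1998 onward; Sep 23, 1998 is on or after that date.
(6) due by Sep 23, 1998 + 89 days = Dec 21, 1998; not done until Dec 30, 1998, 9 days after the deadline.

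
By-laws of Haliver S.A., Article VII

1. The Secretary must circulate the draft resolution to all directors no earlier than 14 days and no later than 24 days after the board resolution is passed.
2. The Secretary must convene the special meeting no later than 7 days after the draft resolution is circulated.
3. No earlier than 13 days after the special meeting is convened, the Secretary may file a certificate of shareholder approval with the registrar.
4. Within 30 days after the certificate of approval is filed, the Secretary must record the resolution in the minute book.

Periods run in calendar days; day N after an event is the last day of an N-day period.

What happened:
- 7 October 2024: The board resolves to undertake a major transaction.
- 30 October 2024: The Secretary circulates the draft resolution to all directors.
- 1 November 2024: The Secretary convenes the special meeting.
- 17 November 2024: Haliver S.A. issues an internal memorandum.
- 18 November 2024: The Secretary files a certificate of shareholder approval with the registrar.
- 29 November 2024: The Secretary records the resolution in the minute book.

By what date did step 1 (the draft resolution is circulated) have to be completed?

31 October 2024

Step 1 runs from 7 October 2024, when the board resolution is passed. The window is 14–24 days after 7 October 2024; it closes on 31 October 2024.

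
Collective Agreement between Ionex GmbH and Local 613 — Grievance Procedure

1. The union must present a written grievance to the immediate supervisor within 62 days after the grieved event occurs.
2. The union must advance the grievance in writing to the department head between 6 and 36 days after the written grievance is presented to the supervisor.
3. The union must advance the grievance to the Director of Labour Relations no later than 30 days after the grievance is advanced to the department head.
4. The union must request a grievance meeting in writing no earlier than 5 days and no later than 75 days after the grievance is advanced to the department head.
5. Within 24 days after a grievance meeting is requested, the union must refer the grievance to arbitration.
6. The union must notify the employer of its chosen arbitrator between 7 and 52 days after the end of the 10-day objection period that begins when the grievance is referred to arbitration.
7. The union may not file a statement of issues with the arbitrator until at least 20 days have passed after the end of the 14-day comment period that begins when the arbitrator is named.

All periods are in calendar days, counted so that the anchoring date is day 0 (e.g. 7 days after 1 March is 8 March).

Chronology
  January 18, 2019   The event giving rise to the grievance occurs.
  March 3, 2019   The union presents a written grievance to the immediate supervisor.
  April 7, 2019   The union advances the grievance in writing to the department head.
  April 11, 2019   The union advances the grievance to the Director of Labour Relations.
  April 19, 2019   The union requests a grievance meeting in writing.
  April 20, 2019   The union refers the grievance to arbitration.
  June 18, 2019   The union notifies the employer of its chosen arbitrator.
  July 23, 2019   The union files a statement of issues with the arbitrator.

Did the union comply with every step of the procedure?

Yes

Step 1 — counting 62 days from January 18, 2019 (when the grieved event occurs) gives a deadline of March 21, 2019; completed March 3, 2019, before the deadline.
Step 2 — 6 and 36 days from March 3, 2019 (when the written grievance is presented to the supervisor) are March 9, 2019 and April 8, 2019 respectively; done April 7, 2019, which is between those dates.
Step 3 — counting 30 days from April 7, 2019 (when the grievance is advanced to the department head) gives a deadline of May 7, 2019; done April 11, 2019 — timely.
Step 4 — 5 and 75 days from April 7, 2019 (when the grievance is advanced to the department head) are April 12, 2019 and June 21, 2019 respectively; done April 19, 2019 — within the window.
Step 5 — counting 24 days from April 19, 2019 (when a grievance meeting is requested) gives a deadline of May 13, 2019; completed April 20, 2019, before the deadline.
Step 6 — 7 and 52 days from April 30, 2019 (end of the 10-day objection period, which began when the grievance is referred to arbitration on April 20, 2019) are May 7, 2019 and June 21, 2019 respectively; done June 18, 2019 — within the window.
Step 7 — must wait 20 days from July 2, 2019 (end of the 14-day comment period, which began when the arbitrator is named on June 18, 2019), so not before July 22, 2019; done July 23, 2019, after the minimum wait.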